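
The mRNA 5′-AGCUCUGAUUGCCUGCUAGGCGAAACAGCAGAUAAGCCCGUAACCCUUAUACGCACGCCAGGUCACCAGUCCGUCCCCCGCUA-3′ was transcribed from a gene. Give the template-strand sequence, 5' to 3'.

Replace U with T to get the coding DNA strand: AGCTCTGATTGCCTGCTAGGCGAAACAGCAGATAAGCCCGTAACCCTTATACGCACGCCAGGTCACCAGTCCGTCCCCCGCTA. The template strand is its reverse complement (complement TCGAGACTAACGGACGATCCGCTTTGTCGTCTATTCGGGCATTGGGAATATGCGTGCGGTCCAGTGGTCAGGCAGGGGGCGAT, then reverse).

5′-TAGCGGGGGACGGACTGGTGACCTGGCGTGCGTATAAGGGTTACGGGCTTATCTGCTGTTTCGCCTAGCAGGCAATCAGAGCT-3′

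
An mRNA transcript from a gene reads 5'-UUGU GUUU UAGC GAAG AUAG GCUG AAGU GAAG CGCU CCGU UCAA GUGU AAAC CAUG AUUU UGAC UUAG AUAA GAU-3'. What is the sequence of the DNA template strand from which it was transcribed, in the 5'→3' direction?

5'-ATCTTATCTAAGTCAAAATCATGGTTTACACTTGAACGGAGCGCTTCACTTCAGCCTATCTTCGCTAAAACACAA-3'

Replace U with T to get the coding DNA strand: TTGTGTTTTAGCGAAGATAGGCTGAAGTGAAGCGCTCCGTTCAAGTGTAAACCATGATTTTGACTTAGATAAGAT. The template strand is its reverse complement (complement AACACAAAATCGCTTCTATCCGACTTCACTTCGCGAGGCAAGTTCACATTTGGTACTAAAACTGAATCTATTCTA, then reverse).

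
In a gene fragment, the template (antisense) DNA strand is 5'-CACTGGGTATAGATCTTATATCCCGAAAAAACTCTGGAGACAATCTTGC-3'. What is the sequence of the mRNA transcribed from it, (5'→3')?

The mRNA has the sequence of the coding strand (reverse complement of the template) with T→U. Reverse complement of CACTGGGTATAGATCTTATATCCCGAAAAAACTCTGGAGACAATCTTGC is GCAAGATTGTCTCCAGAGTTTTTTCGGGATATAAGATCTATACCCAGTG; then T→U.

5'-GCAAGAUUGUCUCCAGAGUUUUUUCGGGAUAUAAGAUCUAUACCCAGUG-3'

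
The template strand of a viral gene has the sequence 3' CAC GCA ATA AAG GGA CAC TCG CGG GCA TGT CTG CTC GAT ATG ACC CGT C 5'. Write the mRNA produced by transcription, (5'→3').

5′-GUGCGUUAUUUCCCUGUGAGCGCCCGUACAGACGAGCUAUACUGGGCAG-3′

Reading the template 3'→5' as shown, RNA polymerase pairs each base (A→U, T→A, G↔C) to build mRNA 5'→3' directly.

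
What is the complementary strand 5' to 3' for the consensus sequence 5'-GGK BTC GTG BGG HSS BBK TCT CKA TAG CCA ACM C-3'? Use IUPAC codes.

5'-GKGTTGGCTATMGAGAMVVSSDCCVCACGAVMCC-3'

Standard pairs A↔T, G↔C; ambiguity codes pair M↔K, S↔S, B↔V, H↔D. Complement (CCMVAGCACVCCDSSVVMAGAGMTATCGGTTGKG), then reverse for 5'→3'.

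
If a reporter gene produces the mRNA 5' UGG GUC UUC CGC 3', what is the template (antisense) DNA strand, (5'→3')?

5'-GCGGAAGACCCA-3'

Replace U with T to get the coding DNA strand: TGGGTCTTCCGC. The template strand is its reverse complement (complement ACCCAGAAGGCG, then reverse).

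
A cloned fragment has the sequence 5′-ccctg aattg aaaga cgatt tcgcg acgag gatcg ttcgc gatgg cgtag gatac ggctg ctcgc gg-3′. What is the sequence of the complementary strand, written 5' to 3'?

5′-CCGCGAGCAGCCGTATCCTACGCCATCGCGAACGATCCTCGTCGCGAAATCGTCTTTCAATTCAGGG-3′

The complement of CCCTGAATTGAAAGACGATTTCGCGACGAGGATCGTTCGCGATGGCGTAGGATACGGCTGCTCGCGG is GGGACTTAACTTTCTGCTAAAGCGCTGCTCCTAGCAAGCGCTACCGCATCCTATGCCGACGAGCGCC (A↔T, G↔C). DNA strands are antiparallel, so the complementary strand runs 3'→5'; reversing gives the 5'→3' form.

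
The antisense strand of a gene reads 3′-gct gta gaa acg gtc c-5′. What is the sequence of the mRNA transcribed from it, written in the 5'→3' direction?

Reading the template 3'→5' as shown, RNA polymerase pairs each base (A→U, T→A, G↔C) to build mRNA 5'→3' directly.

5'-CGACAUCUUUGCCAGG-3'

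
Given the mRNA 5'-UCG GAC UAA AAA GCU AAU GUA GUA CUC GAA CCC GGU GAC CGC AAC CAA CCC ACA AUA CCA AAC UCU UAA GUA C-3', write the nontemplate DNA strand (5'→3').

The coding DNA strand has the same 5'→3' sequence as the mRNA with U replaced by T.

5'-TCGGACTAAAAAGCTAATGTAGTACTCGAACCCGGTGACCGCAACCAACCCACAATACCAAACTCTTAAGTAC-3'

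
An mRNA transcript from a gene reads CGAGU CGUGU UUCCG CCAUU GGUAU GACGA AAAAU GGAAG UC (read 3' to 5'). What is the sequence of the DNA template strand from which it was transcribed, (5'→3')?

5'-GCTCAGCACAAAGGCGGTAACCATACTGCTTTTTACCTTCAG-3'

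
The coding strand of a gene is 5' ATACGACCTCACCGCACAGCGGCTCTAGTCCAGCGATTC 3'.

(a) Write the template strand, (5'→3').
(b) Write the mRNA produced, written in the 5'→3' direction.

(a) 5'-GAATCGCTGGACTAGAGCCGCTGTGCGGTGAGGTCGTAT-3'
(b) 5'-AUACGACCUCACCGCACAGCGGCUCUAGUCCAGCGAUUC-3'

(a) The template strand is the reverse complement of the coding strand: complement TATGCTGGAGTGGCGTGTCGCCGAGATCAGGTCGCTAAG, then reverse.
(b) mRNA matches the coding strand with T→U.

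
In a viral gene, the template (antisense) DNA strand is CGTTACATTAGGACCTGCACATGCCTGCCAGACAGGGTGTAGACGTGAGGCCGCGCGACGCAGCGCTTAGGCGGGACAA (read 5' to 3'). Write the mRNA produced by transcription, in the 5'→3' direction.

5′-UUGUCCCGCCUAAGCGCUGCGUCGCGCGGCCUCACGUCUACACCCUGUCUGGCAGGCAUGUGCAGGUCCUAAUGUAACG-3′

RNA polymerase reads the template 3'→5' and synthesizes mRNA 5'→3' by base-pairing (A→U, T→A, G↔C). The complement of the template is GCAATGTAATCCTGGACGTGTACGGACGGTCTGTCCCACATCTGCACTCCGGCGCGCTGCGTCGCGAATCCGCCCTGTT; antiparallel, so 5'→3' the coding strand is TTGTCCCGCCTAAGCGCTGCGTCGCGCGGCCTCACGTCTACACCCTGTCTGGCAGGCATGTGCAGGTCCTAATGTAACG. Replace T with U for the mRNA.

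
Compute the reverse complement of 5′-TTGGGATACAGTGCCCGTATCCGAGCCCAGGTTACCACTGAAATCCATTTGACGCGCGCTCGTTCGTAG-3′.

5′-CTACGAACGAGCGCGCGTCAAATGGATTTCAGTGGTAACCTGGGCTCGGATACGGGCACTGTATCCCAA-3′

Complement each base (A↔T, G↔C): AACCCTATGTCACGGGCATAGGCTCGGGTCCAATGGTGACTTTAGGTAAACTGCGCGCGAGCAAGCATC. Then reverse.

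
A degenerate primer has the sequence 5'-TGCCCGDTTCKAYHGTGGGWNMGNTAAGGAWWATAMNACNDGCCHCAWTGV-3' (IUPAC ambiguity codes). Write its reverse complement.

Standard pairs A↔T, G↔C; ambiguity codes pair Y↔R, M↔K, W↔W, D↔H, V↔B, N↔N. Complement (ACGGGCHAAGMTRDCACCCWNKCNATTCCTWWTATKNTGNHCGGDGTWACB), then reverse for 5'→3'.

5'-BCAWTGDGGCHNGTNKTATWWTCCTTANCKNWCCCACDRTMGAAHCGGGCA-3'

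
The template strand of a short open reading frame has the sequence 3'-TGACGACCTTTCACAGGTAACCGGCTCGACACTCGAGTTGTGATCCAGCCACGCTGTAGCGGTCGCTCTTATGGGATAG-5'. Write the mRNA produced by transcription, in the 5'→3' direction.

5'-ACUGCUGGAAAGUGUCCAUUGGCCGAGCUGUGAGCUCAACACUAGGUCGGUGCGACAUCGCCAGCGAGAAUACCCUAUC-3'

Reading the template 3'→5' as shown, RNA polymerase pairs each base (A→U, T→A, G↔C) to build mRNA 5'→3' directly.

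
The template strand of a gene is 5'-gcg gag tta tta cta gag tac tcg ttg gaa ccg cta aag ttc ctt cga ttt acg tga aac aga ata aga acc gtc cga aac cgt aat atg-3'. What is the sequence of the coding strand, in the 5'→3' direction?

The coding strand is complementary and antiparallel to the template: take the complement (A↔T, G↔C) and reverse.

5'-CATATTACGGTTTCGGACGGTTCTTATTCTGTTTCACGTAAATCGAAGGAACTTTAGCGGTTCCAACGAGTACTCTAGTAATAACTCCGC-3'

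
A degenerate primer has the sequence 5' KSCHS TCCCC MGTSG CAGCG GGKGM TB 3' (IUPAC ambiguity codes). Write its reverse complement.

5'-VAKCMCCCGCTGCSACKGGGGASDGSM-3'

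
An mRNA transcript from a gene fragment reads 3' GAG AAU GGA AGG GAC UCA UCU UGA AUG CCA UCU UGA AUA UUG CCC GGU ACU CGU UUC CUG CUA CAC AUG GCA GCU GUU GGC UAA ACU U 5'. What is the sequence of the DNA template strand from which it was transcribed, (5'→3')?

5'-CTCTTACCTTCCCTGAGTAGAACTTACGGTAGAACTTATAACGGGCCATGAGCAAAGGACGATGTGTACCGTCGACAACCGATTTGAA-3'

Written 5'→3' the mRNA is UUCAAAUCGGUUGUCGACGGUACACAUCGUCCUUUGCUCAUGGCCCGUUAUAAGUUCUACCGUAAGUUCUACUCAGGGAAGGUAAGAG, so the coding DNA strand is TTCAAATCGGTTGTCGACGGTACACATCGTCCTTTGCTCATGGCCCGTTATAAGTTCTACCGTAAGTTCTACTCAGGGAAGGTAAGAG. The template is its reverse complement.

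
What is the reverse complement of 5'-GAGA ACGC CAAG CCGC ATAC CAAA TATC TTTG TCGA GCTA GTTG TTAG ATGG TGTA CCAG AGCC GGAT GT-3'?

5'-ACATCCGGCTCTGGTACACCATCTAACAACTAGCTCGACAAAGATATTTGGTATGCGGCTTGGCGTTCTC-3'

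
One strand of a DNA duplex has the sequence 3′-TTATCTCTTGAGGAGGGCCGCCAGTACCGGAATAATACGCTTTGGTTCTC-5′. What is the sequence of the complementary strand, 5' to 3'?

The strand is given 3'→5', so its complement runs 5'→3' in the same left-to-right order: pair each base A↔T, G↔C.

5'-AATAGAGAACTCCTCCCGGCGGTCATGGCCTTATTATGCGAAACCAAGAG-3'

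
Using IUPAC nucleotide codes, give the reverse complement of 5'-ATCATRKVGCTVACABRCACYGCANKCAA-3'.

5'-TTGMNTGCRGTGYVTGTBAGCBMYATGAT-3'

Standard pairs A↔T, G↔C; ambiguity codes pair R↔Y, K↔M, B↔V, N↔N. Complement (TAGTAYMBCGABTGTVYGTGRCGTNMGTT), then reverse for 5'→3'.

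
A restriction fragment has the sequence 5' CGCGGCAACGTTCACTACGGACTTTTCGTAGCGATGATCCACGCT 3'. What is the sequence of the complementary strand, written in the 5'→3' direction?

Pairing A↔T and G↔C gives GCGCCGTTGCAAGTGATGCCTGAAAAGCATCGCTACTAGGTGCGA, running 3'→5'. Reverse for the 5'→3' convention.

5'-AGCGTGGATCATCGCTACGAAAAGTCCGTAGTGAACGTTGCCGCG-3'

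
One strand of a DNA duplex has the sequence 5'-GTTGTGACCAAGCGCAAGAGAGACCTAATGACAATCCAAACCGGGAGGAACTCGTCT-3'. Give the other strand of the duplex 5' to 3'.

The complement of GTTGTGACCAAGCGCAAGAGAGACCTAATGACAATCCAAACCGGGAGGAACTCGTCT is CAACACTGGTTCGCGTTCTCTCTGGATTACTGTTAGGTTTGGCCCTCCTTGAGCAGA (A↔T, G↔C). DNA strands are antiparallel, so the complementary strand runs 3'→5'; reversing gives the 5'→3' form.

5'-AGACGAGTTCCTCCCGGTTTGGATTGTCATTAGGTCTCTCTTGCGCTTGGTCACAAC-3'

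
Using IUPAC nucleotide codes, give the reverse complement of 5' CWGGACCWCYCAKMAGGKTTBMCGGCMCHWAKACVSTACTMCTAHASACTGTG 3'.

Standard pairs A↔T, G↔C; ambiguity codes pair Y↔R, M↔K, W↔W, S↔S, B↔V, H↔D. Complement (GWCCTGGWGRGTMKTCCMAAVKGCCGKGDWTMTGBSATGAKGATDTSTGACAC), then reverse for 5'→3'.

5′-CACAGTSTDTAGKAGTASBGTMTWDGKGCCGKVAAMCCTKMTGRGWGGTCCWG-3′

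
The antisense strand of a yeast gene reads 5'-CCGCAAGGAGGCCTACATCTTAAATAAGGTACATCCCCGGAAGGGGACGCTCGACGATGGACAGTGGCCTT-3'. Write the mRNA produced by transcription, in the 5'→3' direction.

5′-AAGGCCACUGUCCAUCGUCGAGCGUCCCCUUCCGGGGAUGUACCUUAUUUAAGAUGUAGGCCUCCUUGCGG-3′

RNA polymerase reads the template 3'→5' and synthesizes mRNA 5'→3' by base-pairing (A→U, T→A, G↔C). The complement of the template is GGCGTTCCTCCGGATGTAGAATTTATTCCATGTAGGGGCCTTCCCCTGCGAGCTGCTACCTGTCACCGGAA; antiparallel, so 5'→3' the coding strand is AAGGCCACTGTCCATCGTCGAGCGTCCCCTTCCGGGGATGTACCTTATTTAAGATGTAGGCCTCCTTGCGG. Replace T with U for the mRNA.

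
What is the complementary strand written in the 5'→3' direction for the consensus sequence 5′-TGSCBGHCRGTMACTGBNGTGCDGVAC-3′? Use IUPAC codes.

5'-GTBCHGCACNVCAGTKACYGDCVGSCA-3'

Standard pairs A↔T, G↔C; ambiguity codes pair R↔Y, M↔K, S↔S, B↔V, D↔H, N↔N. Complement (ACSGVCDGYCAKTGACVNCACGHCBTG), then reverse for 5'→3'.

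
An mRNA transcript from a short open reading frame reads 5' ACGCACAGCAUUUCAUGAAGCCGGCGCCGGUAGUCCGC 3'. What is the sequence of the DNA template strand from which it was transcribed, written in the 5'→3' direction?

5'-GCGGACTACCGGCGCCGGCTTCATGAAATGCTGTGCGT-3'

Replace U with T to get the coding DNA strand: ACGCACAGCATTTCATGAAGCCGGCGCCGGTAGTCCGC. The template strand is its reverse complement (complement TGCGTGTCGTAAAGTACTTCGGCCGCGGCCATCAGGCG, then reverse).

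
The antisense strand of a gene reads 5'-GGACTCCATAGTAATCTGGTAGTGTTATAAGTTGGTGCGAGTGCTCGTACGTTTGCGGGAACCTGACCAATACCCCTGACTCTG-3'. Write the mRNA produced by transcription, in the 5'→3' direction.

The mRNA has the sequence of the coding strand (reverse complement of the template) with T→U. Reverse complement of GGACTCCATAGTAATCTGGTAGTGTTATAAGTTGGTGCGAGTGCTCGTACGTTTGCGGGAACCTGACCAATACCCCTGACTCTG is CAGAGTCAGGGGTATTGGTCAGGTTCCCGCAAACGTACGAGCACTCGCACCAACTTATAACACTACCAGATTACTATGGAGTCC; then T→U.

5'-CAGAGUCAGGGGUAUUGGUCAGGUUCCCGCAAACGUACGAGCACUCGCACCAACUUAUAACACUACCAGAUUACUAUGGAGUCC-3'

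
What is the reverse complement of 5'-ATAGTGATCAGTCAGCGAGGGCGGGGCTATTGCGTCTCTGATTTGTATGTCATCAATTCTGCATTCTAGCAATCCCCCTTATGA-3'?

5'-TCATAAGGGGGATTGCTAGAATGCAGAATTGATGACATACAAATCAGAGACGCAATAGCCCCGCCCTCGCTGACTGATCACTAT-3'

Complement each base (A↔T, G↔C): TATCACTAGTCAGTCGCTCCCGCCCCGATAACGCAGAGACTAAACATACAGTAGTTAAGACGTAAGATCGTTAGGGGGAATACT. Then reverse.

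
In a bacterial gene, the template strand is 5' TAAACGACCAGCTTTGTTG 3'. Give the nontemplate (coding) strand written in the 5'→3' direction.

The coding strand is complementary and antiparallel to the template: take the complement (A↔T, G↔C) and reverse.

5'-CAACAAAGCTGGTCGTTTA-3'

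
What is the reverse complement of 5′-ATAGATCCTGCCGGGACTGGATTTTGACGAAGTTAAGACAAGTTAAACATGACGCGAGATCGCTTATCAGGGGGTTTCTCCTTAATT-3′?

Complement each base (A↔T, G↔C): TATCTAGGACGGCCCTGACCTAAAACTGCTTCAATTCTGTTCAATTTGTACTGCGCTCTAGCGAATAGTCCCCCAAAGAGGAATTAA. Then reverse.

5'-AATTAAGGAGAAACCCCCTGATAAGCGATCTCGCGTCATGTTTAACTTGTCTTAACTTCGTCAAAATCCAGTCCCGGCAGGATCTAT-3'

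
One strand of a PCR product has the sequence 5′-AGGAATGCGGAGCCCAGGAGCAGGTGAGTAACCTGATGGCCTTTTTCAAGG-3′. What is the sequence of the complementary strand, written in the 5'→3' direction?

Pairing A↔T and G↔C gives TCCTTACGCCTCGGGTCCTCGTCCACTCATTGGACTACCGGAAAAAGTTCC, running 3'→5'. Reverse for the 5'→3' convention.

5'-CCTTGAAAAAGGCCATCAGGTTACTCACCTGCTCCTGGGCTCCGCATTCCT-3'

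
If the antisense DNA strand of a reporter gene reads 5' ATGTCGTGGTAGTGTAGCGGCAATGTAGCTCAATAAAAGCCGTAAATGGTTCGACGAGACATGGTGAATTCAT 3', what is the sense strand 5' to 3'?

The coding strand is complementary and antiparallel to the template: take the complement (A↔T, G↔C) and reverse.

5′-ATGAATTCACCATGTCTCGTCGAACCATTTACGGCTTTTATTGAGCTACATTGCCGCTACACTACCACGACAT-3′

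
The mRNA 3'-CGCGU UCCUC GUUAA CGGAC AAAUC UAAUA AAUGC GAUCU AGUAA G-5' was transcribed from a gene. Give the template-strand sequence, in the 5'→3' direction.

5'-GCGCAAGGAGCAATTGCCTGTTTAGATTATTTACGCTAGATCATTC-3'

Written 5'→3' the mRNA is GAAUGAUCUAGCGUAAAUAAUCUAAACAGGCAAUUGCUCCUUGCGC, so the coding DNA strand is GAATGATCTAGCGTAAATAATCTAAACAGGCAATTGCTCCTTGCGC. The template is its reverse complement.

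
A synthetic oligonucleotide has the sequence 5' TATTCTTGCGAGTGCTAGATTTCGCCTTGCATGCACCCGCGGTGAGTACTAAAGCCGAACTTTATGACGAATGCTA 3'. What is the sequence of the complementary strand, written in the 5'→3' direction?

Pairing A↔T and G↔C gives ATAAGAACGCTCACGATCTAAAGCGGAACGTACGTGGGCGCCACTCATGATTTCGGCTTGAAATACTGCTTACGAT, running 3'→5'. Reverse for the 5'→3' convention.

5'-TAGCATTCGTCATAAAGTTCGGCTTTAGTACTCACCGCGGGTGCATGCAAGGCGAAATCTAGCACTCGCAAGAATA-3'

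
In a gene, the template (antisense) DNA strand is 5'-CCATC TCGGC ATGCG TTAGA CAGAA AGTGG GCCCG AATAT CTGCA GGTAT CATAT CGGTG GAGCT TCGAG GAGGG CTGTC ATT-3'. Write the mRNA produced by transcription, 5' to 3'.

5'-AAUGACAGCCCUCCUCGAAGCUCCACCGAUAUGAUACCUGCAGAUAUUCGGGCCCACUUUCUGUCUAACGCAUGCCGAGAUGG-3'

RNA polymerase reads the template 3'→5' and synthesizes mRNA 5'→3' by base-pairing (A→U, T→A, G↔C). The complement of the template is GGTAGAGCCGTACGCAATCTGTCTTTCACCCGGGCTTATAGACGTCCATAGTATAGCCACCTCGAAGCTCCTCCCGACAGTAA; antiparallel, so 5'→3' the coding strand is AATGACAGCCCTCCTCGAAGCTCCACCGATATGATACCTGCAGATATTCGGGCCCACTTTCTGTCTAACGCATGCCGAGATGG. Replace T with U for the mRNA.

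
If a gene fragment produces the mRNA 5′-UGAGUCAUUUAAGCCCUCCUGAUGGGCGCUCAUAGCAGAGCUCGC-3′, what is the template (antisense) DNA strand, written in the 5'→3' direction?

5'-GCGAGCTCTGCTATGAGCGCCCATCAGGAGGGCTTAAATGACTCA-3'

Replace U with T to get the coding DNA strand: TGAGTCATTTAAGCCCTCCTGATGGGCGCTCATAGCAGAGCTCGC. The template strand is its reverse complement (complement ACTCAGTAAATTCGGGAGGACTACCCGCGAGTATCGTCTCGAGCG, then reverse).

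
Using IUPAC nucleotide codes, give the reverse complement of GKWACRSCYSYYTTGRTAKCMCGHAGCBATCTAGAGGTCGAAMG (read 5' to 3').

Standard pairs A↔T, G↔C; ambiguity codes pair R↔Y, M↔K, W↔W, S↔S, B↔V, H↔D. Complement (CMWTGYSGRSRRAACYATMGKGCDTCGVTAGATCTCCAGCTTKC), then reverse for 5'→3'.

5'-CKTTCGACCTCTAGATVGCTDCGKGMTAYCAARRSRGSYGTWMC-3'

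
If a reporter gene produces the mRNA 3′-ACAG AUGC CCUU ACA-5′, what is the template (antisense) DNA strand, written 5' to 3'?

Written 5'→3' the mRNA is ACAUUCCCGUAGACA, so the coding DNA strand is ACATTCCCGTAGACA. The template is its reverse complement.

5'-TGTCTACGGGAATGT-3'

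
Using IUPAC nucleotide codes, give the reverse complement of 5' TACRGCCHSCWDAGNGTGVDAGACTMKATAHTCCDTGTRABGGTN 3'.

5'-NACCVTYACAHGGADTATMKAGTCTHBCACNCTHWGSDGGCYGTA-3'

Standard pairs A↔T, G↔C; ambiguity codes pair R↔Y, M↔K, W↔W, S↔S, B↔V, D↔H, N↔N. Complement (ATGYCGGDSGWHTCNCACBHTCTGAKMTATDAGGHACAYTVCCAN), then reverse for 5'→3'.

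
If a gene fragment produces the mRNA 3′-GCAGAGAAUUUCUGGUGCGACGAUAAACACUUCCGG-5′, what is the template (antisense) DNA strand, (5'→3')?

Written 5'→3' the mRNA is GGCCUUCACAAAUAGCAGCGUGGUCUUUAAGAGACG, so the coding DNA strand is GGCCTTCACAAATAGCAGCGTGGTCTTTAAGAGACG. The template is its reverse complement.

5'-CGTCTCTTAAAGACCACGCTGCTATTTGTGAAGGCC-3'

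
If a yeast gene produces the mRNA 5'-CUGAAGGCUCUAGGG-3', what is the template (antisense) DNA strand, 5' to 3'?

5′-CCCTAGAGCCTTCAG-3′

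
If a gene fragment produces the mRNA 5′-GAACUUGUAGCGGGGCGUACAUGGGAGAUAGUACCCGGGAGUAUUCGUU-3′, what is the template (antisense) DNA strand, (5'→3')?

5'-AACGAATACTCCCGGGTACTATCTCCCATGTACGCCCCGCTACAAGTTC-3'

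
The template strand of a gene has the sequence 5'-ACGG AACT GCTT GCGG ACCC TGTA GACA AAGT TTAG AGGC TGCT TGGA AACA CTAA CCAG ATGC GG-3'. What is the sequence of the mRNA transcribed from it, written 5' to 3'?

5'-CCGCAUCUGGUUAGUGUUUCCAAGCAGCCUCUAAACUUUGUCUACAGGGUCCGCAAGCAGUUCCGU-3'

RNA polymerase reads the template 3'→5' and synthesizes mRNA 5'→3' by base-pairing (A→U, T→A, G↔C). The complement of the template is TGCCTTGACGAACGCCTGGGACATCTGTTTCAAATCTCCGACGAACCTTTGTGATTGGTCTACGCC; antiparallel, so 5'→3' the coding strand is CCGCATCTGGTTAGTGTTTCCAAGCAGCCTCTAAACTTTGTCTACAGGGTCCGCAAGCAGTTCCGT. Replace T with U for the mRNA.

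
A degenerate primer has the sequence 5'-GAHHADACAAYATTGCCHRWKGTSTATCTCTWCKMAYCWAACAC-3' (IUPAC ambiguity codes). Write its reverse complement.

5'-GTGTTWGRTKMGWAGAGATASACMWYDGGCAATRTTGTHTDDTC-3'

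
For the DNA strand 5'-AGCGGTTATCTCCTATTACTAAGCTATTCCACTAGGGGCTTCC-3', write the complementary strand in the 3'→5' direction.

Base-pairing A↔T, G↔C gives the complement. The complementary strand is antiparallel, so paired with a 5'→3' strand it runs 3'→5'.

3'-TCGCCAATAGAGGATAATGATTCGATAAGGTGATCCCCGAAGG-5'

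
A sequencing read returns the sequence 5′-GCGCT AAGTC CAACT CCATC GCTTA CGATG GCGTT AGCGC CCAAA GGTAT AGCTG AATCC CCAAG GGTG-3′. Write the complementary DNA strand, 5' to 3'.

5'-CACCCTTGGGGATTCAGCTATACCTTTGGGCGCTAACGCCATCGTAAGCGATGGAGTTGGACTTAGCGC-3'

Pairing A↔T and G↔C gives CGCGATTCAGGTTGAGGTAGCGAATGCTACCGCAATCGCGGGTTTCCATATCGACTTAGGGGTTCCCAC, running 3'→5'. Reverse for the 5'→3' convention.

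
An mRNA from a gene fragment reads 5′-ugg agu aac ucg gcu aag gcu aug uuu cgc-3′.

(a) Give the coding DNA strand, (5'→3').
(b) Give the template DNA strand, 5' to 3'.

(a) The coding strand matches the mRNA with U→T.
(b) The template strand is the reverse complement of the coding strand.

(a) 5'-TGGAGTAACTCGGCTAAGGCTATGTTTCGC-3'
(b) 5′-GCGAAACATAGCCTTAGCCGAGTTACTCCA-3′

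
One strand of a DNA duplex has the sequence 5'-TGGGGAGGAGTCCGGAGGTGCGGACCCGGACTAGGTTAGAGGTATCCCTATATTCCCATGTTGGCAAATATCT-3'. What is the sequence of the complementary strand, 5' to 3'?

5'-AGATATTTGCCAACATGGGAATATAGGGATACCTCTAACCTAGTCCGGGTCCGCACCTCCGGACTCCTCCCCA-3'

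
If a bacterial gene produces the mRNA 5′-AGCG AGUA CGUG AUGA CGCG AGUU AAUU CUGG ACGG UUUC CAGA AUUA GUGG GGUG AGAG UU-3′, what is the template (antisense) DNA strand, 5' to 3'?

5′-AACTCTCACCCCACTAATTCTGGAAACCGTCCAGAATTAACTCGCGTCATCACGTACTCGCT-3′

Replace U with T to get the coding DNA strand: AGCGAGTACGTGATGACGCGAGTTAATTCTGGACGGTTTCCAGAATTAGTGGGGTGAGAGTT. The template strand is its reverse complement (complement TCGCTCATGCACTACTGCGCTCAATTAAGACCTGCCAAAGGTCTTAATCACCCCACTCTCAA, then reverse).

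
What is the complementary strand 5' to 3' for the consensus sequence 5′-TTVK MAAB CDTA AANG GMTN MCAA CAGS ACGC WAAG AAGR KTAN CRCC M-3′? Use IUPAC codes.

5'-KGGYGNTAMYCTTCTTWGCGTSCTGTTGKNAKCCNTTTAHGVTTKMBAA-3'

Standard pairs A↔T, G↔C; ambiguity codes pair R↔Y, M↔K, W↔W, S↔S, B↔V, D↔H, N↔N. Complement (AABMKTTVGHATTTNCCKANKGTTGTCSTGCGWTTCTTCYMATNGYGGK), then reverse for 5'→3'.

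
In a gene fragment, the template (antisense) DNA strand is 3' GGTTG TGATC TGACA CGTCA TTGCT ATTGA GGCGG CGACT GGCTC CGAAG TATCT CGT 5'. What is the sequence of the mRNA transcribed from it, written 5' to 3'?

5'-CCAACACUAGACUGUGCAGUAACGAUAACUCCGCCGCUGACCGAGGCUUCAUAGAGCA-3'

Reading the template 3'→5' as shown, RNA polymerase pairs each base (A→U, T→A, G↔C) to build mRNA 5'→3' directly.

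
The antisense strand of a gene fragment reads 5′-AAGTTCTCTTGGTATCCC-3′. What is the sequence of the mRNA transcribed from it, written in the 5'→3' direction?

5'-GGGAUACCAAGAGAACUU-3'

RNA polymerase reads the template 3'→5' and synthesizes mRNA 5'→3' by base-pairing (A→U, T→A, G↔C). The complement of the template is TTCAAGAGAACCATAGGG; antiparallel, so 5'→3' the coding strand is GGGATACCAAGAGAACTT. Replace T with U for the mRNA.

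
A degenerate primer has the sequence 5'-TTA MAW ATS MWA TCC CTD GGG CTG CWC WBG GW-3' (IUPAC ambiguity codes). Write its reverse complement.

5'-WCCVWGWGCAGCCCHAGGGATWKSATWTKTAA-3'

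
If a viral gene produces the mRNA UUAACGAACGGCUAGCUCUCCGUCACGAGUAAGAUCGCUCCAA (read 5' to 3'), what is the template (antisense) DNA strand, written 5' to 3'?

Replace U with T to get the coding DNA strand: TTAACGAACGGCTAGCTCTCCGTCACGAGTAAGATCGCTCCAA. The template strand is its reverse complement (complement AATTGCTTGCCGATCGAGAGGCAGTGCTCATTCTAGCGAGGTT, then reverse).

5′-TTGGAGCGATCTTACTCGTGACGGAGAGCTAGCCGTTCGTTAA-3′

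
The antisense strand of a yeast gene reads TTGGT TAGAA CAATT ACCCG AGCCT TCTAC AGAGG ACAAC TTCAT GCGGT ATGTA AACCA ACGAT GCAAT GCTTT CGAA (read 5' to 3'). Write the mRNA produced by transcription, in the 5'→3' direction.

5'-UUCGAAAGCAUUGCAUCGUUGGUUUACAUACCGCAUGAAGUUGUCCUCUGUAGAAGGCUCGGGUAAUUGUUCUAACCAA-3'

The mRNA has the sequence of the coding strand (reverse complement of the template) with T→U. Reverse complement of TTGGTTAGAACAATTACCCGAGCCTTCTACAGAGGACAACTTCATGCGGTATGTAAACCAACGATGCAATGCTTTCGAA is TTCGAAAGCATTGCATCGTTGGTTTACATACCGCATGAAGTTGTCCTCTGTAGAAGGCTCGGGTAATTGTTCTAACCAA; then T→U.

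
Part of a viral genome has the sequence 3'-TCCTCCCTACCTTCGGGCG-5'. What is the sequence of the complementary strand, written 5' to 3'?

The strand is given 3'→5', so its complement runs 5'→3' in the same left-to-right order: pair each base A↔T, G↔C.

5'-AGGAGGGATGGAAGCCCGC-3'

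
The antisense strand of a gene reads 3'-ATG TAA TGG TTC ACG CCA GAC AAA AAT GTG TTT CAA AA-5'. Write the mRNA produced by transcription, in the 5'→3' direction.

Reading the template 3'→5' as shown, RNA polymerase pairs each base (A→U, T→A, G↔C) to build mRNA 5'→3' directly.

5'-UACAUUACCAAGUGCGGUCUGUUUUUACACAAAGUUUU-3'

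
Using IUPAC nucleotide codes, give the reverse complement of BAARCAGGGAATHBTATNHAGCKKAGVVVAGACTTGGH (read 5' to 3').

5'-DCCAAGTCTBBBCTMMGCTDNATAVDATTCCCTGYTTV-3'

Standard pairs A↔T, G↔C; ambiguity codes pair R↔Y, K↔M, B↔V, H↔D, N↔N. Complement (VTTYGTCCCTTADVATANDTCGMMTCBBBTCTGAACCD), then reverse for 5'→3'.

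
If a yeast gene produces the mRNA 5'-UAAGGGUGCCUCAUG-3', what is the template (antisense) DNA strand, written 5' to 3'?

Replace U with T to get the coding DNA strand: TAAGGGTGCCTCATG. The template strand is its reverse complement (complement ATTCCCACGGAGTAC, then reverse).

5'-CATGAGGCACCCTTA-3'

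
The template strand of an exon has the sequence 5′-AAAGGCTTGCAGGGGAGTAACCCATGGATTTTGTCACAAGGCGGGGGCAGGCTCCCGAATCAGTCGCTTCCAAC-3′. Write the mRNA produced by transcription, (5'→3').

5'-GUUGGAAGCGACUGAUUCGGGAGCCUGCCCCCGCCUUGUGACAAAAUCCAUGGGUUACUCCCCUGCAAGCCUUU-3'

RNA polymerase reads the template 3'→5' and synthesizes mRNA 5'→3' by base-pairing (A→U, T→A, G↔C). The complement of the template is TTTCCGAACGTCCCCTCATTGGGTACCTAAAACAGTGTTCCGCCCCCGTCCGAGGGCTTAGTCAGCGAAGGTTG; antiparallel, so 5'→3' the coding strand is GTTGGAAGCGACTGATTCGGGAGCCTGCCCCCGCCTTGTGACAAAATCCATGGGTTACTCCCCTGCAAGCCTTT. Replace T with U for the mRNA.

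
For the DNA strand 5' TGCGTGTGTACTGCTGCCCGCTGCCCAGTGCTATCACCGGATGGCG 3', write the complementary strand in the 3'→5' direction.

3′-ACGCACACATGACGACGGGCGACGGGTCACGATAGTGGCCTACCGC-5′

Base-pairing A↔T, G↔C gives the complement. The complementary strand is antiparallel, so paired with a 5'→3' strand it runs 3'→5'.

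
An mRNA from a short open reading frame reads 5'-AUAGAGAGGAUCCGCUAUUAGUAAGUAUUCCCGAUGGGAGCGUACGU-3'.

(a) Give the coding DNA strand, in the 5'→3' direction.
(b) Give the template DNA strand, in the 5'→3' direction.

(a) 5′-ATAGAGAGGATCCGCTATTAGTAAGTATTCCCGATGGGAGCGTACGT-3′
(b) 5′-ACGTACGCTCCCATCGGGAATACTTACTAATAGCGGATCCTCTCTAT-3′

(a) The coding strand matches the mRNA with U→T.
(b) The template strand is the reverse complement of the coding strand.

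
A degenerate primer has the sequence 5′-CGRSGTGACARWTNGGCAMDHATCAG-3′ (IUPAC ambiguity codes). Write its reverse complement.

5′-CTGATDHKTGCCNAWYTGTCACSYCG-3′

Standard pairs A↔T, G↔C; ambiguity codes pair R↔Y, M↔K, W↔W, S↔S, D↔H, N↔N. Complement (GCYSCACTGTYWANCCGTKHDTAGTC), then reverse for 5'→3'.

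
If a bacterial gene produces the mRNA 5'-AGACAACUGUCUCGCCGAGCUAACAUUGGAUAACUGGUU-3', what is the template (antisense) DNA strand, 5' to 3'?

5′-AACCAGTTATCCAATGTTAGCTCGGCGAGACAGTTGTCT-3′

Replace U with T to get the coding DNA strand: AGACAACTGTCTCGCCGAGCTAACATTGGATAACTGGTT. The template strand is its reverse complement (complement TCTGTTGACAGAGCGGCTCGATTGTAACCTATTGACCAA, then reverse).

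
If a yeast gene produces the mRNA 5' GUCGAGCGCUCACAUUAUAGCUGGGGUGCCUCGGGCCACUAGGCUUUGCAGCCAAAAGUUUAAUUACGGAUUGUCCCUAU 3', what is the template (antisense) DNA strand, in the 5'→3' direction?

5'-ATAGGGACAATCCGTAATTAAACTTTTGGCTGCAAAGCCTAGTGGCCCGAGGCACCCCAGCTATAATGTGAGCGCTCGAC-3'

Replace U with T to get the coding DNA strand: GTCGAGCGCTCACATTATAGCTGGGGTGCCTCGGGCCACTAGGCTTTGCAGCCAAAAGTTTAATTACGGATTGTCCCTAT. The template strand is its reverse complement (complement CAGCTCGCGAGTGTAATATCGACCCCACGGAGCCCGGTGATCCGAAACGTCGGTTTTCAAATTAATGCCTAACAGGGATA, then reverse).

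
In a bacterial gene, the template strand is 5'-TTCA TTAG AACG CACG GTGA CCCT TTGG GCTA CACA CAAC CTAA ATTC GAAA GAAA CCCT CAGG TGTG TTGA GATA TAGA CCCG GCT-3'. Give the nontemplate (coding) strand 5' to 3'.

5'-AGCCGGGTCTATATCTCAACACACCTGAGGGTTTCTTTCGAATTTAGGTTGTGTGTAGCCCAAAGGGTCACCGTGCGTTCTAATGAA-3'

The coding strand is complementary and antiparallel to the template: take the complement (A↔T, G↔C) and reverse.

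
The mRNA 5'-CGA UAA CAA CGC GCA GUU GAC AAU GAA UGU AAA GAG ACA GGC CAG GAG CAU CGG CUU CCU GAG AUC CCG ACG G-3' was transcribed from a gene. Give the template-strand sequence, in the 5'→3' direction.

Replace U with T to get the coding DNA strand: CGATAACAACGCGCAGTTGACAATGAATGTAAAGAGACAGGCCAGGAGCATCGGCTTCCTGAGATCCCGACGG. The template strand is its reverse complement (complement GCTATTGTTGCGCGTCAACTGTTACTTACATTTCTCTGTCCGGTCCTCGTAGCCGAAGGACTCTAGGGCTGCC, then reverse).

5'-CCGTCGGGATCTCAGGAAGCCGATGCTCCTGGCCTGTCTCTTTACATTCATTGTCAACTGCGCGTTGTTATCG-3'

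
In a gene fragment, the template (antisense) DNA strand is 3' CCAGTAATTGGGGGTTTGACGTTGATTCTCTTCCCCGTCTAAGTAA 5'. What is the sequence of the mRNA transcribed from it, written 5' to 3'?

5'-GGUCAUUAACCCCCAAACUGCAACUAAGAGAAGGGGCAGAUUCAUU-3'

Reading the template 3'→5' as shown, RNA polymerase pairs each base (A→U, T→A, G↔C) to build mRNA 5'→3' directly.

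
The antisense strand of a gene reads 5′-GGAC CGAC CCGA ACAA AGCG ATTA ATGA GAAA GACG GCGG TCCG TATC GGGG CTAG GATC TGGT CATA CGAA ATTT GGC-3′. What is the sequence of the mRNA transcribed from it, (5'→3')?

5'-GCCAAAUUUCGUAUGACCAGAUCCUAGCCCCGAUACGGACCGCCGUCUUUCUCAUUAAUCGCUUUGUUCGGGUCGGUCC-3'

The mRNA has the sequence of the coding strand (reverse complement of the template) with T→U. Reverse complement of GGACCGACCCGAACAAAGCGATTAATGAGAAAGACGGCGGTCCGTATCGGGGCTAGGATCTGGTCATACGAAATTTGGC is GCCAAATTTCGTATGACCAGATCCTAGCCCCGATACGGACCGCCGTCTTTCTCATTAATCGCTTTGTTCGGGTCGGTCC; then T→U.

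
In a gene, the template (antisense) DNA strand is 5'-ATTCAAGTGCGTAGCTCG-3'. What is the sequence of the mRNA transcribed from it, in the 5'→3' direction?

RNA polymerase reads the template 3'→5' and synthesizes mRNA 5'→3' by base-pairing (A→U, T→A, G↔C). The complement of the template is TAAGTTCACGCATCGAGC; antiparallel, so 5'→3' the coding strand is CGAGCTACGCACTTGAAT. Replace T with U for the mRNA.

5′-CGAGCUACGCACUUGAAU-3′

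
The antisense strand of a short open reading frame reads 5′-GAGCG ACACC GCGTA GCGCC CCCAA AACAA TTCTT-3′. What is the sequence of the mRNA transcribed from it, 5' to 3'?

5'-AAGAAUUGUUUUGGGGGCGCUACGCGGUGUCGCUC-3'

RNA polymerase reads the template 3'→5' and synthesizes mRNA 5'→3' by base-pairing (A→U, T→A, G↔C). The complement of the template is CTCGCTGTGGCGCATCGCGGGGGTTTTGTTAAGAA; antiparallel, so 5'→3' the coding strand is AAGAATTGTTTTGGGGGCGCTACGCGGTGTCGCTC. Replace T with U for the mRNA.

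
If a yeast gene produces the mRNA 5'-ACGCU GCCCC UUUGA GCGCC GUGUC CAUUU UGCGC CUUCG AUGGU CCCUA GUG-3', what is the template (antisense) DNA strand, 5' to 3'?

5'-CACTAGGGACCATCGAAGGCGCAAAATGGACACGGCGCTCAAAGGGGCAGCGT-3'

Replace U with T to get the coding DNA strand: ACGCTGCCCCTTTGAGCGCCGTGTCCATTTTGCGCCTTCGATGGTCCCTAGTG. The template strand is its reverse complement (complement TGCGACGGGGAAACTCGCGGCACAGGTAAAACGCGGAAGCTACCAGGGATCAC, then reverse).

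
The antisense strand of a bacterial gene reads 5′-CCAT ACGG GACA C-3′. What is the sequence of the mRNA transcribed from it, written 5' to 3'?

RNA polymerase reads the template 3'→5' and synthesizes mRNA 5'→3' by base-pairing (A→U, T→A, G↔C). The complement of the template is GGTATGCCCTGTG; antiparallel, so 5'→3' the coding strand is GTGTCCCGTATGG. Replace T with U for the mRNA.

5'-GUGUCCCGUAUGG-3'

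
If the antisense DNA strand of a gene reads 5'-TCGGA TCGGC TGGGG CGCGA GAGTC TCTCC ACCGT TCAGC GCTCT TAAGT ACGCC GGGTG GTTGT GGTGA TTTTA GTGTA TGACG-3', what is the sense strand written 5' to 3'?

5'-CGTCATACACTAAAATCACCACAACCACCCGGCGTACTTAAGAGCGCTGAACGGTGGAGAGACTCTCGCGCCCCAGCCGATCCGA-3'

The coding strand is complementary and antiparallel to the template: take the complement (A↔T, G↔C) and reverse.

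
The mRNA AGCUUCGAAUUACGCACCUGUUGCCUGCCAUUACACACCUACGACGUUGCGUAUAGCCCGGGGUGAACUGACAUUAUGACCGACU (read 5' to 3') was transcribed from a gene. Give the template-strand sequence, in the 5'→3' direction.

5'-AGTCGGTCATAATGTCAGTTCACCCCGGGCTATACGCAACGTCGTAGGTGTGTAATGGCAGGCAACAGGTGCGTAATTCGAAGCT-3'

Replace U with T to get the coding DNA strand: AGCTTCGAATTACGCACCTGTTGCCTGCCATTACACACCTACGACGTTGCGTATAGCCCGGGGTGAACTGACATTATGACCGACT. The template strand is its reverse complement (complement TCGAAGCTTAATGCGTGGACAACGGACGGTAATGTGTGGATGCTGCAACGCATATCGGGCCCCACTTGACTGTAATACTGGCTGA, then reverse).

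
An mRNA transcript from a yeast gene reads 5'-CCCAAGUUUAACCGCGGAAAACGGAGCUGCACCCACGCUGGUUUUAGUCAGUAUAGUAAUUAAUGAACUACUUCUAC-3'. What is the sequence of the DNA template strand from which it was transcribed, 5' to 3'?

Replace U with T to get the coding DNA strand: CCCAAGTTTAACCGCGGAAAACGGAGCTGCACCCACGCTGGTTTTAGTCAGTATAGTAATTAATGAACTACTTCTAC. The template strand is its reverse complement (complement GGGTTCAAATTGGCGCCTTTTGCCTCGACGTGGGTGCGACCAAAATCAGTCATATCATTAATTACTTGATGAAGATG, then reverse).

5′-GTAGAAGTAGTTCATTAATTACTATACTGACTAAAACCAGCGTGGGTGCAGCTCCGTTTTCCGCGGTTAAACTTGGG-3′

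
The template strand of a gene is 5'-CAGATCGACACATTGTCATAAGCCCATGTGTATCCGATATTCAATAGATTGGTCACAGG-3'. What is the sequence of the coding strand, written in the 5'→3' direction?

The coding strand is complementary and antiparallel to the template: take the complement (A↔T, G↔C) and reverse.

5'-CCTGTGACCAATCTATTGAATATCGGATACACATGGGCTTATGACAATGTGTCGATCTG-3'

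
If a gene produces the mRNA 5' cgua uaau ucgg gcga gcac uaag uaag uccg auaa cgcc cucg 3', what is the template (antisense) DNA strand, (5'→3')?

5'-CGAGGGCGTTATCGGACTTACTTAGTGCTCGCCCGAATTATACG-3'

Replace U with T to get the coding DNA strand: CGTATAATTCGGGCGAGCACTAAGTAAGTCCGATAACGCCCTCG. The template strand is its reverse complement (complement GCATATTAAGCCCGCTCGTGATTCATTCAGGCTATTGCGGGAGC, then reverse).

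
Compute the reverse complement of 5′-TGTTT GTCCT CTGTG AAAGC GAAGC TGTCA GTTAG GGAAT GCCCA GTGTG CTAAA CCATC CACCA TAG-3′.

Reading the sequence 3'→5' and pairing each base (A↔T, G↔C) gives the reverse complement directly.

5'-CTATGGTGGATGGTTTAGCACACTGGGCATTCCCTAACTGACAGCTTCGCTTTCACAGAGGACAAACA-3'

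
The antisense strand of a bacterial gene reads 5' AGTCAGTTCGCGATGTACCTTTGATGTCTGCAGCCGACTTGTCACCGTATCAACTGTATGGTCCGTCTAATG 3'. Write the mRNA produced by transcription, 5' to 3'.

RNA polymerase reads the template 3'→5' and synthesizes mRNA 5'→3' by base-pairing (A→U, T→A, G↔C). The complement of the template is TCAGTCAAGCGCTACATGGAAACTACAGACGTCGGCTGAACAGTGGCATAGTTGACATACCAGGCAGATTAC; antiparallel, so 5'→3' the coding strand is CATTAGACGGACCATACAGTTGATACGGTGACAAGTCGGCTGCAGACATCAAAGGTACATCGCGAACTGACT. Replace T with U for the mRNA.

5'-CAUUAGACGGACCAUACAGUUGAUACGGUGACAAGUCGGCUGCAGACAUCAAAGGUACAUCGCGAACUGACU-3'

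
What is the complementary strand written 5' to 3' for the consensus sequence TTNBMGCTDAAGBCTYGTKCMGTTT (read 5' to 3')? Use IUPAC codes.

5'-AAACKGMACRAGVCTTHAGCKVNAA-3'

Standard pairs A↔T, G↔C; ambiguity codes pair Y↔R, M↔K, B↔V, D↔H, N↔N. Complement (AANVKCGAHTTCVGARCAMGKCAAA), then reverse for 5'→3'.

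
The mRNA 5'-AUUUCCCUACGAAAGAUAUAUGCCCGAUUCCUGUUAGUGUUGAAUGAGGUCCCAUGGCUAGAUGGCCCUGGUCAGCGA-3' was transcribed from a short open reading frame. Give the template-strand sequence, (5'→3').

Replace U with T to get the coding DNA strand: ATTTCCCTACGAAAGATATATGCCCGATTCCTGTTAGTGTTGAATGAGGTCCCATGGCTAGATGGCCCTGGTCAGCGA. The template strand is its reverse complement (complement TAAAGGGATGCTTTCTATATACGGGCTAAGGACAATCACAACTTACTCCAGGGTACCGATCTACCGGGACCAGTCGCT, then reverse).

5′-TCGCTGACCAGGGCCATCTAGCCATGGGACCTCATTCAACACTAACAGGAATCGGGCATATATCTTTCGTAGGGAAAT-3′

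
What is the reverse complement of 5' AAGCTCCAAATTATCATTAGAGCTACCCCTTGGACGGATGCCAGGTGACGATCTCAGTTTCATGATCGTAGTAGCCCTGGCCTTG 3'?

Reading the sequence 3'→5' and pairing each base (A↔T, G↔C) gives the reverse complement directly.

5'-CAAGGCCAGGGCTACTACGATCATGAAACTGAGATCGTCACCTGGCATCCGTCCAAGGGGTAGCTCTAATGATAATTTGGAGCTT-3'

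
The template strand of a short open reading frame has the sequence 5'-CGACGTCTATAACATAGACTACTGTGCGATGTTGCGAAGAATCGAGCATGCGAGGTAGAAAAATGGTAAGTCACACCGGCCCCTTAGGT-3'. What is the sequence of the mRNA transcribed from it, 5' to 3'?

5'-ACCUAAGGGGCCGGUGUGACUUACCAUUUUUCUACCUCGCAUGCUCGAUUCUUCGCAACAUCGCACAGUAGUCUAUGUUAUAGACGUCG-3'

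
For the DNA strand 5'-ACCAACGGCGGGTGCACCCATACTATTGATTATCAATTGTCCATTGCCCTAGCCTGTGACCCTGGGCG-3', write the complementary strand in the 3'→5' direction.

3'-TGGTTGCCGCCCACGTGGGTATGATAACTAATAGTTAACAGGTAACGGGATCGGACACTGGGACCCGC-5'

Base-pairing A↔T, G↔C gives the complement. The complementary strand is antiparallel, so paired with a 5'→3' strand it runs 3'→5'.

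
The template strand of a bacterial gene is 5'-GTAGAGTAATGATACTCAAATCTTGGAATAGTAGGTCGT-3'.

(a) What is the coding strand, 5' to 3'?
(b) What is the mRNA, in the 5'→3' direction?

(a) 5'-ACGACCTACTATTCCAAGATTTGAGTATCATTACTCTAC-3'
(b) 5'-ACGACCUACUAUUCCAAGAUUUGAGUAUCAUUACUCUAC-3'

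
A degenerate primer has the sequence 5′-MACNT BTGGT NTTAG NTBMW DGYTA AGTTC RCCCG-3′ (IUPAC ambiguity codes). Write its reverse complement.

5'-CGGGYGAACTTARCHWKVANCTAANACCAVANGTK-3'

Standard pairs A↔T, G↔C; ambiguity codes pair R↔Y, M↔K, W↔W, B↔V, D↔H, N↔N. Complement (KTGNAVACCANAATCNAVKWHCRATTCAAGYGGGC), then reverse for 5'→3'.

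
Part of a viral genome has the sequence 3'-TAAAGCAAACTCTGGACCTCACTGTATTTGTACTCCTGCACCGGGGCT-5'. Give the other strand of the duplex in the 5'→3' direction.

The strand is given 3'→5', so its complement runs 5'→3' in the same left-to-right order: pair each base A↔T, G↔C.

5′-ATTTCGTTTGAGACCTGGAGTGACATAAACATGAGGACGTGGCCCCGA-3′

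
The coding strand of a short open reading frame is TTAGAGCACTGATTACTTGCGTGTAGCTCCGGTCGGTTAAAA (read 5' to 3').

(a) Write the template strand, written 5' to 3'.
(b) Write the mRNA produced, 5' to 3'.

(a) 5'-TTTTAACCGACCGGAGCTACACGCAAGTAATCAGTGCTCTAA-3'
(b) 5'-UUAGAGCACUGAUUACUUGCGUGUAGCUCCGGUCGGUUAAAA-3'

(a) The template strand is the reverse complement of the coding strand: complement AATCTCGTGACTAATGAACGCACATCGAGGCCAGCCAATTTT, then reverse.
(b) mRNA matches the coding strand with T→U.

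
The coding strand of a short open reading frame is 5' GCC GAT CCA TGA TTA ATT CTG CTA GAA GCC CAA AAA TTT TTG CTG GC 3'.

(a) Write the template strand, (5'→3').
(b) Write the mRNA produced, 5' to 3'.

(a) The template strand is the reverse complement of the coding strand: complement CGGCTAGGTACTAATTAAGACGATCTTCGGGTTTTTAAAAACGACCG, then reverse.
(b) mRNA matches the coding strand with T→U.

(a) 5'-GCCAGCAAAAATTTTTGGGCTTCTAGCAGAATTAATCATGGATCGGC-3'
(b) 5'-GCCGAUCCAUGAUUAAUUCUGCUAGAAGCCCAAAAAUUUUUGCUGGC-3'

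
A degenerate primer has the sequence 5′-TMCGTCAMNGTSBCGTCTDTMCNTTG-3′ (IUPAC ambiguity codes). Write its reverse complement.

5'-CAANGKAHAGACGVSACNKTGACGKA-3'

Standard pairs A↔T, G↔C; ambiguity codes pair M↔K, S↔S, B↔V, D↔H, N↔N. Complement (AKGCAGTKNCASVGCAGAHAKGNAAC), then reverse for 5'→3'.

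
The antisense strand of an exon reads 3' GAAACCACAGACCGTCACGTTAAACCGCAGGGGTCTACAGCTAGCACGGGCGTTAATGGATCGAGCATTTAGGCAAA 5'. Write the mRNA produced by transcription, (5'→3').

5′-CUUUGGUGUCUGGCAGUGCAAUUUGGCGUCCCCAGAUGUCGAUCGUGCCCGCAAUUACCUAGCUCGUAAAUCCGUUU-3′

Reading the template 3'→5' as shown, RNA polymerase pairs each base (A→U, T→A, G↔C) to build mRNA 5'→3' directly.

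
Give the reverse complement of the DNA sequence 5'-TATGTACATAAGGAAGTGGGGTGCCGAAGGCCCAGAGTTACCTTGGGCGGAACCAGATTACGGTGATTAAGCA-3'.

Reading the sequence 3'→5' and pairing each base (A↔T, G↔C) gives the reverse complement directly.

5′-TGCTTAATCACCGTAATCTGGTTCCGCCCAAGGTAACTCTGGGCCTTCGGCACCCCACTTCCTTATGTACATA-3′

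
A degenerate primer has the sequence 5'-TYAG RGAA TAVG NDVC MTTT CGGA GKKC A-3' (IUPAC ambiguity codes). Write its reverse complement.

Standard pairs A↔T, G↔C; ambiguity codes pair R↔Y, M↔K, D↔H, V↔B, N↔N. Complement (ARTCYCTTATBCNHBGKAAAGCCTCMMGT), then reverse for 5'→3'.

5'-TGMMCTCCGAAAKGBHNCBTATTCYCTRA-3'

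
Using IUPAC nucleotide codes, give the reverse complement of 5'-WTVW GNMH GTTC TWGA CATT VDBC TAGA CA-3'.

Standard pairs A↔T, G↔C; ambiguity codes pair M↔K, W↔W, B↔V, D↔H, N↔N. Complement (WABWCNKDCAAGAWCTGTAABHVGATCTGT), then reverse for 5'→3'.

5'-TGTCTAGVHBAATGTCWAGAACDKNCWBAW-3'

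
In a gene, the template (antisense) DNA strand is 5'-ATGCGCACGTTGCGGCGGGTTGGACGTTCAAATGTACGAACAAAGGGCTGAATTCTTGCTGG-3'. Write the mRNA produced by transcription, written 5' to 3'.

5'-CCAGCAAGAAUUCAGCCCUUUGUUCGUACAUUUGAACGUCCAACCCGCCGCAACGUGCGCAU-3'

The mRNA has the sequence of the coding strand (reverse complement of the template) with T→U. Reverse complement of ATGCGCACGTTGCGGCGGGTTGGACGTTCAAATGTACGAACAAAGGGCTGAATTCTTGCTGG is CCAGCAAGAATTCAGCCCTTTGTTCGTACATTTGAACGTCCAACCCGCCGCAACGTGCGCAT; then T→U.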